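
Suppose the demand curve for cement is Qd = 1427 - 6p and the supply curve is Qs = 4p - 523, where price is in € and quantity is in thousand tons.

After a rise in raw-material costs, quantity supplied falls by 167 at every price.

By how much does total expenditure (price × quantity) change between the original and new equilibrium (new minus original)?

Before the shock: 1427 - 6p = 4p - 523 ⇒ 1950 = 10p ⇒ p = 195, Q = 257.
The shock moves the curves to Qd = 1427 - 6p and Qs = 4p - 690.
Setting them equal: 1427 - 6p = 4p - 690 → 2117 = 10p, so p = 211.7 and Q = 156.8.
Expenditure moves from 195×257 = 50115 to 211.7×156.8 = 33194.56; change = -16920.44.

-16920.44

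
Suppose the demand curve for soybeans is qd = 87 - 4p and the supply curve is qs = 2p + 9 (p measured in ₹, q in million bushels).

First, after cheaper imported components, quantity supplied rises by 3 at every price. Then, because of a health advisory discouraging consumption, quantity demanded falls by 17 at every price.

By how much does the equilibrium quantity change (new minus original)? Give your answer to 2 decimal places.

-3.67

Initially, 87 - 4p = 2p + 9, so 78 = 6p and p = 13, q = 35.
With the change applied: demand qd = 70 - 4p, supply qs = 2p + 12.
Clearing the new market: 70 - 4p = 2p + 12, so p = 29/3 ≈ 9.6667 and q = 94/3 ≈ 31.3333.
Δq = 31.3333 − 35 = -3.67.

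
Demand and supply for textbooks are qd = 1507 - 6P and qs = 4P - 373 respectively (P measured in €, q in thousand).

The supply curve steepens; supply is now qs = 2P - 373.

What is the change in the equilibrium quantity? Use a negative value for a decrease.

-282

Initially, 1507 - 6P = 4P - 373, so 1880 = 10P and P = 188, q = 379.
The new curves are qd = 1507 - 6P (demand) and qs = 2P - 373 (supply).
New equilibrium: 1507 - 6P = 2P - 373 ⇒ 1880 = 8P ⇒ P = 235, q = 97.
Δq = 97 − 379 = -282.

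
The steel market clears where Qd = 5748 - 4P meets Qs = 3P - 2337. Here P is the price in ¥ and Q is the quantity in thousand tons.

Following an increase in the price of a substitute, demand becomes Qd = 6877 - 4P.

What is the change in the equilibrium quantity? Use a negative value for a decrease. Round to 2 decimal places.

+483.86

Solve the original market: 5748 - 4P = 3P - 2337, hence P = 1155 and Q = 1128.
After the shift, demand is Qd = 6877 - 4P and supply is Qs = 3P - 2337.
New equilibrium: 6877 - 4P = 3P - 2337 ⇒ 9214 = 7P ⇒ P = 9214/7 ≈ 1316.2857, Q = 11283/7 ≈ 1611.8571.
ΔQ = 1611.8571 − 1128 = +483.86.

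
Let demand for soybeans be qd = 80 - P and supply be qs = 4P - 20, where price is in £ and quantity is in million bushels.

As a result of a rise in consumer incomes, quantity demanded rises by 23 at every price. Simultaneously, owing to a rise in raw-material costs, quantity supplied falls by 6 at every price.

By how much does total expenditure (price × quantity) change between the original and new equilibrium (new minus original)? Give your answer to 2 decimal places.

Before the shock: 80 - P = 4P - 20 ⇒ 100 = 5P ⇒ P = 20, q = 60.
With the change applied: demand qd = 103 - P, supply qs = 4P - 26.
Setting them equal: 103 - P = 4P - 26 → 129 = 5P, so P = 25.8 and q = 77.2.
Expenditure moves from 20×60 = 1200 to 25.8×77.2 = 1991.76; change = +791.76.

+791.76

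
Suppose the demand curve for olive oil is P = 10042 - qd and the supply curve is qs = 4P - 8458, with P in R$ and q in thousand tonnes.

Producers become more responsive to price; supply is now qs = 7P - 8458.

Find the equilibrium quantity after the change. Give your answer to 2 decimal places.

7729.50

Original equilibrium: 10042 - P = 4P - 8458 gives 18500 = 5P, so P = 3700 and q = 6342.
The shock moves the curves to qd = 10042 - P and qs = 7P - 8458.
New equilibrium: 10042 - P = 7P - 8458 ⇒ 18500 = 8P ⇒ P = 2312.5, q = 7729.5.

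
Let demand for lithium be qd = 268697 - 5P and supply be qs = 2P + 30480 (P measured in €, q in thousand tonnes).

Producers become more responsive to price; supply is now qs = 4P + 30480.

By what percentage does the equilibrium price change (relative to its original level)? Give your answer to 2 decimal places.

Original equilibrium: 268697 - 5P = 2P + 30480 gives 238217 = 7P, so P = 34031 and q = 98542.
The new curves are qd = 268697 - 5P (demand) and qs = 4P + 30480 (supply).
Setting them equal: 268697 - 5P = 4P + 30480 → 238217 = 9P, so P = 238217/9 ≈ 26468.5556 and q = 1227188/9 ≈ 136354.2222.
%ΔP = (26468.5556 − 34031) / 34031 × 100 = -22.22%.

-22.22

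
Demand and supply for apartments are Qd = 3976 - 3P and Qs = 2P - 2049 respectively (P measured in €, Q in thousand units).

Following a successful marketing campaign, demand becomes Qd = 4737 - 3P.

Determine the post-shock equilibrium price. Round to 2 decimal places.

1357.20

Solve the original market: 3976 - 3P = 2P - 2049, hence P = 1205 and Q = 361.
The shock moves the curves to Qd = 4737 - 3P and Qs = 2P - 2049.
Equate the new curves: 4737 - 3P = 2P - 2049, giving 6786 = 5P, P = 1357.2, Q = 665.4.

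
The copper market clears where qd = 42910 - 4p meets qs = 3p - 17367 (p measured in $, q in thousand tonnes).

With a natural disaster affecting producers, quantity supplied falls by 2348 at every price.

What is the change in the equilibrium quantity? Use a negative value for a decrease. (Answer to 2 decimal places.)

-1341.71

Solve the original market: 42910 - 4p = 3p - 17367, hence p = 8611 and q = 8466.
After the shift, demand is qd = 42910 - 4p and supply is qs = 3p - 19715.
Equate the new curves: 42910 - 4p = 3p - 19715, giving 62625 = 7p, p = 62625/7 ≈ 8946.4286, q = 49870/7 ≈ 7124.2857.
Δq = 7124.2857 − 8466 = -1341.71.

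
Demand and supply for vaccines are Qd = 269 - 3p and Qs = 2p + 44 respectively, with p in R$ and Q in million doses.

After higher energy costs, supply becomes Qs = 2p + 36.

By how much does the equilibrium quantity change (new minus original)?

Solve the original market: 269 - 3p = 2p + 44, hence p = 45 and Q = 134.
The shock moves the curves to Qd = 269 - 3p and Qs = 2p + 36.
Clearing the new market: 269 - 3p = 2p + 36, so p = 46.6 and Q = 129.2.
ΔQ = 129.2 − 134 = -4.8.

-4.8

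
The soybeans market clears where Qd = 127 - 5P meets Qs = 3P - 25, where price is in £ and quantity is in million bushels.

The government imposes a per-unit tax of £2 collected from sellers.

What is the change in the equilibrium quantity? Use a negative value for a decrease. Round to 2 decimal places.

-3.75

Before the shock: 127 - 5P = 3P - 25 ⇒ 152 = 8P ⇒ P = 19, Q = 32.
Since sellers keep the price net of the tax, the effective supply curve becomes Qs = 3P - 31.
New equilibrium: 127 - 5P = 3P - 31 ⇒ 158 = 8P ⇒ P = 19.75, Q = 28.25.
ΔQ = 28.25 − 32 = -3.75.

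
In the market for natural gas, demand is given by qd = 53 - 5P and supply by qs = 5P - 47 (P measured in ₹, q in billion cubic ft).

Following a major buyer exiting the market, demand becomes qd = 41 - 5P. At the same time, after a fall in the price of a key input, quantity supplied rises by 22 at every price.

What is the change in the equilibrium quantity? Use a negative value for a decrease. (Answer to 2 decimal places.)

Initially, 53 - 5P = 5P - 47, so 100 = 10P and P = 10, q = 3.
The shock moves the curves to qd = 41 - 5P and qs = 5P - 25.
Equate the new curves: 41 - 5P = 5P - 25, giving 66 = 10P, P = 6.6, q = 8.
Δq = 8 − 3 = +5.00.

+5.00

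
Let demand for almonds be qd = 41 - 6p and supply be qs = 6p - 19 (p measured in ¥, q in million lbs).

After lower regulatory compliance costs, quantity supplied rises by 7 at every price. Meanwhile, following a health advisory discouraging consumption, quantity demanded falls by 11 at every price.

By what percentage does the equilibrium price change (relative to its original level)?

Original equilibrium: 41 - 6p = 6p - 19 gives 60 = 12p, so p = 5 and q = 11.
The shock moves the curves to qd = 30 - 6p and qs = 6p - 12.
Setting them equal: 30 - 6p = 6p - 12 → 42 = 12p, so p = 3.5 and q = 9.
%Δp = (3.5 − 5) / 5 × 100 = -30%.

-30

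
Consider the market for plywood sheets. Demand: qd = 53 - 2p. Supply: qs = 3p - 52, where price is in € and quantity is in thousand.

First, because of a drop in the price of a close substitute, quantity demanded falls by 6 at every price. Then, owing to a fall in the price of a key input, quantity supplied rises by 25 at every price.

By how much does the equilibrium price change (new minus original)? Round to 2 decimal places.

Before the shock: 53 - 2p = 3p - 52 ⇒ 105 = 5p ⇒ p = 21, q = 11.
With the change applied: demand qd = 47 - 2p, supply qs = 3p - 27.
Clearing the new market: 47 - 2p = 3p - 27, so p = 14.8 and q = 17.4.
Δp = 14.8 − 21 = -6.20.

-6.20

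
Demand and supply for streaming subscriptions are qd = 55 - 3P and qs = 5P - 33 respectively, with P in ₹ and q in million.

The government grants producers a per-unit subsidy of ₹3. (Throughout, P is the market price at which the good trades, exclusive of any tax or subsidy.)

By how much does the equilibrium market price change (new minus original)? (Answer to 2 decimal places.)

-1.88

Solve the original market: 55 - 3P = 5P - 33, hence P = 11 and q = 22.
Since sellers receive the price plus the subsidy, the effective supply curve becomes qs = 5P - 18.
Equate the new curves: 55 - 3P = 5P - 18, giving 73 = 8P, P = 9.125, q = 27.625.
ΔP = 9.125 − 11 = -1.88.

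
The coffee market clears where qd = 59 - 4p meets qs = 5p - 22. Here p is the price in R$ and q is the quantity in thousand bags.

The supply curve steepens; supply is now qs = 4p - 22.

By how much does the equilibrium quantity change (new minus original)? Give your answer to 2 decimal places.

-4.50

Original equilibrium: 59 - 4p = 5p - 22 gives 81 = 9p, so p = 9 and q = 23.
The new curves are qd = 59 - 4p (demand) and qs = 4p - 22 (supply).
Equate the new curves: 59 - 4p = 4p - 22, giving 81 = 8p, p = 10.125, q = 18.5.
Δq = 18.5 − 23 = -4.50.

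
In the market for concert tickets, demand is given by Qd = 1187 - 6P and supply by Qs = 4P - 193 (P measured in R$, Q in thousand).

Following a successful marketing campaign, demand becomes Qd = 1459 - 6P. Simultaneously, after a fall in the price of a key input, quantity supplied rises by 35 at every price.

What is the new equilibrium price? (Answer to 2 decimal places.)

161.70

Original equilibrium: 1187 - 6P = 4P - 193 gives 1380 = 10P, so P = 138 and Q = 359.
After the shift, demand is Qd = 1459 - 6P and supply is Qs = 4P - 158.
Setting them equal: 1459 - 6P = 4P - 158 → 1617 = 10P, so P = 161.7 and Q = 488.8.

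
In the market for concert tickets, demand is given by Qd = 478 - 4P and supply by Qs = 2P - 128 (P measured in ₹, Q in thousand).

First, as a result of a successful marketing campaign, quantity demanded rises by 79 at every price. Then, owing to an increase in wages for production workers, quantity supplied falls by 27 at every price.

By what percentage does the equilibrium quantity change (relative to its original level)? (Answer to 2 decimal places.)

+11.26

Original equilibrium: 478 - 4P = 2P - 128 gives 606 = 6P, so P = 101 and Q = 74.
After the shift, demand is Qd = 557 - 4P and supply is Qs = 2P - 155.
Setting them equal: 557 - 4P = 2P - 155 → 712 = 6P, so P = 356/3 ≈ 118.6667 and Q = 247/3 ≈ 82.3333.
%ΔQ = (82.3333 − 74) / 74 × 100 = +11.26%.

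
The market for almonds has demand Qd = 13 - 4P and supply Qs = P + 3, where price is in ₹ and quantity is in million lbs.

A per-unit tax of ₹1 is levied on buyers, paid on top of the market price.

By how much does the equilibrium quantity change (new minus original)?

-0.8

Before the shock: 13 - 4P = P + 3 ⇒ 10 = 5P ⇒ P = 2, Q = 5.
Since buyers pay the price plus the tax, the effective demand curve becomes Qd = 9 - 4P.
Setting them equal: 9 - 4P = P + 3 → 6 = 5P, so P = 1.2 and Q = 4.2.
ΔQ = 4.2 − 5 = -0.8.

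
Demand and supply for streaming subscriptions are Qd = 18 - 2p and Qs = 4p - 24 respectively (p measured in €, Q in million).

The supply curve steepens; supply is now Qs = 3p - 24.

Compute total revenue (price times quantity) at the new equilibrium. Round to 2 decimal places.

10.08

Initially, 18 - 2p = 4p - 24, so 42 = 6p and p = 7, Q = 4.
The new curves are Qd = 18 - 2p (demand) and Qs = 3p - 24 (supply).
Clearing the new market: 18 - 2p = 3p - 24, so p = 8.4 and Q = 1.2.
New expenditure = 8.4 × 1.2 = 10.08.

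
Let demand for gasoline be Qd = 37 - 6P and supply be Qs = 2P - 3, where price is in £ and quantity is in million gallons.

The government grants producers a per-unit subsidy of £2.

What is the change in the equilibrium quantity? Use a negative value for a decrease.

Initially, 37 - 6P = 2P - 3, so 40 = 8P and P = 5, Q = 7.
Since sellers receive the price plus the subsidy, the effective supply curve becomes Qs = 2P + 1.
Equate the new curves: 37 - 6P = 2P + 1, giving 36 = 8P, P = 4.5, Q = 10.
ΔQ = 10 − 7 = +3.

+3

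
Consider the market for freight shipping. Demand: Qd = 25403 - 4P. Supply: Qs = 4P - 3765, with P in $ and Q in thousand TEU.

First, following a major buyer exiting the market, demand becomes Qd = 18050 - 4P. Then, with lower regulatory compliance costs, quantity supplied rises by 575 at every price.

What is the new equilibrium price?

Initially, 25403 - 4P = 4P - 3765, so 29168 = 8P and P = 3646, Q = 10819.
The shock moves the curves to Qd = 18050 - 4P and Qs = 4P - 3190.
New equilibrium: 18050 - 4P = 4P - 3190 ⇒ 21240 = 8P ⇒ P = 2655, Q = 7430.

2655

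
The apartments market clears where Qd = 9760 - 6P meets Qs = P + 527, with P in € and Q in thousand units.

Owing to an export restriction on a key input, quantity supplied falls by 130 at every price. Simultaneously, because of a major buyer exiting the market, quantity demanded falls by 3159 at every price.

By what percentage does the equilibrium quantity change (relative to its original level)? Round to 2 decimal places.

-30.48

Before the shock: 9760 - 6P = P + 527 ⇒ 9233 = 7P ⇒ P = 1319, Q = 1846.
The shock moves the curves to Qd = 6601 - 6P and Qs = P + 397.
New equilibrium: 6601 - 6P = P + 397 ⇒ 6204 = 7P ⇒ P = 6204/7 ≈ 886.2857, Q = 8983/7 ≈ 1283.2857.
%ΔQ = (1283.2857 − 1846) / 1846 × 100 = -30.48%.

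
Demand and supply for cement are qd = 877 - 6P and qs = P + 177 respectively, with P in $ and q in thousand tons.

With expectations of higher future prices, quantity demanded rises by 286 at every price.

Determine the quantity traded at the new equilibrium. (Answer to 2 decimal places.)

317.86

Solve the original market: 877 - 6P = P + 177, hence P = 100 and q = 277.
The shock moves the curves to qd = 1163 - 6P and qs = P + 177.
New equilibrium: 1163 - 6P = P + 177 ⇒ 986 = 7P ⇒ P = 986/7 ≈ 140.8571, q = 2225/7 ≈ 317.8571.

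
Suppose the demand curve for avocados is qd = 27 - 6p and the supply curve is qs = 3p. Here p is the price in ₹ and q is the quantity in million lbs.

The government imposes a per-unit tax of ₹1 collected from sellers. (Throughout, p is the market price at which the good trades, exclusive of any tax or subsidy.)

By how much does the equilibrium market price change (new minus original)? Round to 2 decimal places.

Solve the original market: 27 - 6p = 3p, hence p = 3 and q = 9.
Since sellers keep the price net of the tax, the effective supply curve becomes qs = 3p - 3.
New equilibrium: 27 - 6p = 3p - 3 ⇒ 30 = 9p ⇒ p = 10/3 ≈ 3.3333, q = 7.
Δp = 3.3333 − 3 = +0.33.

+0.33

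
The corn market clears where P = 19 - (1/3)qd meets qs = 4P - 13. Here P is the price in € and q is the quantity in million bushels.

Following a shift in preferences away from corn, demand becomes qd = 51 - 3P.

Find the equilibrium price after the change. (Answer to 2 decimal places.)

Original equilibrium: 57 - 3P = 4P - 13 gives 70 = 7P, so P = 10 and q = 27.
The shock moves the curves to qd = 51 - 3P and qs = 4P - 13.
Clearing the new market: 51 - 3P = 4P - 13, so P = 64/7 ≈ 9.1429 and q = 165/7 ≈ 23.5714.

9.14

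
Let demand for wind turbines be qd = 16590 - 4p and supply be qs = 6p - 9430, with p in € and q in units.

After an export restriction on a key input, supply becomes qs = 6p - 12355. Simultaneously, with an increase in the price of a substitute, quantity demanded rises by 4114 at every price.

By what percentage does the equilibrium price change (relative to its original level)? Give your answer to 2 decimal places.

+27.05

Original equilibrium: 16590 - 4p = 6p - 9430 gives 26020 = 10p, so p = 2602 and q = 6182.
The new curves are qd = 20704 - 4p (demand) and qs = 6p - 12355 (supply).
Setting them equal: 20704 - 4p = 6p - 12355 → 33059 = 10p, so p = 3305.9 and q = 7480.4.
%Δp = (3305.9 − 2602) / 2602 × 100 = +27.05%.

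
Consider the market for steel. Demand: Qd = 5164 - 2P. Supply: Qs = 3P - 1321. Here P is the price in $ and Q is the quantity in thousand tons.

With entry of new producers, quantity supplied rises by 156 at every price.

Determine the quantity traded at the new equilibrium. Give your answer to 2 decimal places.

2632.40

Initially, 5164 - 2P = 3P - 1321, so 6485 = 5P and P = 1297, Q = 2570.
After the shift, demand is Qd = 5164 - 2P and supply is Qs = 3P - 1165.
New equilibrium: 5164 - 2P = 3P - 1165 ⇒ 6329 = 5P ⇒ P = 1265.8, Q = 2632.4.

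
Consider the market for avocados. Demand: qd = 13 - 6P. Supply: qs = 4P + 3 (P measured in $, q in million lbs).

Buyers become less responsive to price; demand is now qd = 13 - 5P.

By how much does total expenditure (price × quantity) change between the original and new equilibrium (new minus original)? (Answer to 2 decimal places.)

Original equilibrium: 13 - 6P = 4P + 3 gives 10 = 10P, so P = 1 and q = 7.
After the shift, demand is qd = 13 - 5P and supply is qs = 4P + 3.
Equate the new curves: 13 - 5P = 4P + 3, giving 10 = 9P, P = 10/9 ≈ 1.1111, q = 67/9 ≈ 7.4444.
Expenditure moves from 1×7 = 7 to 1.1111×7.4444 = 8.2716; change = +1.27.

+1.27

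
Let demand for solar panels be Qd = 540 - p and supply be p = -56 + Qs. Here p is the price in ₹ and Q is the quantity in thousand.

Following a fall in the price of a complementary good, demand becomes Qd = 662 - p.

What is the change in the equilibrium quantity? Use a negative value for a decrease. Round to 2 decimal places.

+61.00

Before the shock: 540 - p = p + 56 ⇒ 484 = 2p ⇒ p = 242, Q = 298.
The new curves are Qd = 662 - p (demand) and Qs = p + 56 (supply).
New equilibrium: 662 - p = p + 56 ⇒ 606 = 2p ⇒ p = 303, Q = 359.
ΔQ = 359 − 298 = +61.00.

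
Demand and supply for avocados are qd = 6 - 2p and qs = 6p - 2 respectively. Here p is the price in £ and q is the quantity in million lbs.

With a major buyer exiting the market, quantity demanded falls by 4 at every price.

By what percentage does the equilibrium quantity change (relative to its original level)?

Solve the original market: 6 - 2p = 6p - 2, hence p = 1 and q = 4.
With the change applied: demand qd = 2 - 2p, supply qs = 6p - 2.
Setting them equal: 2 - 2p = 6p - 2 → 4 = 8p, so p = 0.5 and q = 1.
%Δq = (1 − 4) / 4 × 100 = -75%.

-75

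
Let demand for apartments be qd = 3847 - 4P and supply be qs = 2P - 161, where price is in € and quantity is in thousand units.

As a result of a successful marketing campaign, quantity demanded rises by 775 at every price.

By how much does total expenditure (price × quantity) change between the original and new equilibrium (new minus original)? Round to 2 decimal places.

Initially, 3847 - 4P = 2P - 161, so 4008 = 6P and P = 668, q = 1175.
With the change applied: demand qd = 4622 - 4P, supply qs = 2P - 161.
New equilibrium: 4622 - 4P = 2P - 161 ⇒ 4783 = 6P ⇒ P = 4783/6 ≈ 797.1667, q = 4300/3 ≈ 1433.3333.
Expenditure moves from 668×1175 = 784900 to 797.1667×1433.3333 = 1142605.5556; change = +357705.56.

+357705.56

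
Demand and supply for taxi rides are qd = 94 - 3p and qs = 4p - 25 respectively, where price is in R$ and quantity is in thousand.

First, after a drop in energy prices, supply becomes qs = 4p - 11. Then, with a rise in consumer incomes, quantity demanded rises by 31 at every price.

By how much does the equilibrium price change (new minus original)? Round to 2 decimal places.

Before the shock: 94 - 3p = 4p - 25 ⇒ 119 = 7p ⇒ p = 17, q = 43.
With the change applied: demand qd = 125 - 3p, supply qs = 4p - 11.
Clearing the new market: 125 - 3p = 4p - 11, so p = 136/7 ≈ 19.4286 and q = 467/7 ≈ 66.7143.
Δp = 19.4286 − 17 = +2.43.

+2.43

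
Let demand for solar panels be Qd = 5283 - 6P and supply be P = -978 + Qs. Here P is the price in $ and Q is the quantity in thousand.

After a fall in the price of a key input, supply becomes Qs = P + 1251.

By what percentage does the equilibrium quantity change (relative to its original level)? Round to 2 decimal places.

+14.69

Original equilibrium: 5283 - 6P = P + 978 gives 4305 = 7P, so P = 615 and Q = 1593.
With the change applied: demand Qd = 5283 - 6P, supply Qs = P + 1251.
Setting them equal: 5283 - 6P = P + 1251 → 4032 = 7P, so P = 576 and Q = 1827.
%ΔQ = (1827 − 1593) / 1593 × 100 = +14.69%.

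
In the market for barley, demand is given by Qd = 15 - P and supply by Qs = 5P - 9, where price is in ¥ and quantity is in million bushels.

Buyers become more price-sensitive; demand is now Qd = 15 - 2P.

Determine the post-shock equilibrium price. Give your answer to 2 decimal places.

3.43

Original equilibrium: 15 - P = 5P - 9 gives 24 = 6P, so P = 4 and Q = 11.
With the change applied: demand Qd = 15 - 2P, supply Qs = 5P - 9.
New equilibrium: 15 - 2P = 5P - 9 ⇒ 24 = 7P ⇒ P = 24/7 ≈ 3.4286, Q = 57/7 ≈ 8.1429.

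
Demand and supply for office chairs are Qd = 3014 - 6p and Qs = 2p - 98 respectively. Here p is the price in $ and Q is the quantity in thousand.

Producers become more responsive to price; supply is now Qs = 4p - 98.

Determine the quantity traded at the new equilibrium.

1146.8

Before the shock: 3014 - 6p = 2p - 98 ⇒ 3112 = 8p ⇒ p = 389, Q = 680.
With the change applied: demand Qd = 3014 - 6p, supply Qs = 4p - 98.
Equate the new curves: 3014 - 6p = 4p - 98, giving 3112 = 10p, p = 311.2, Q = 1146.8.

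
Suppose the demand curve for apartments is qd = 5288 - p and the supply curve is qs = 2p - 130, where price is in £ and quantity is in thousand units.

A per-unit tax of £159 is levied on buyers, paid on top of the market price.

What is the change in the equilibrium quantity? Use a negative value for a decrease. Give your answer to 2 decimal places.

Initially, 5288 - p = 2p - 130, so 5418 = 3p and p = 1806, q = 3482.
Since buyers pay the price plus the tax, the effective demand curve becomes qd = 5129 - p.
Equate the new curves: 5129 - p = 2p - 130, giving 5259 = 3p, p = 1753, q = 3376.
Δq = 3376 − 3482 = -106.00.

-106.00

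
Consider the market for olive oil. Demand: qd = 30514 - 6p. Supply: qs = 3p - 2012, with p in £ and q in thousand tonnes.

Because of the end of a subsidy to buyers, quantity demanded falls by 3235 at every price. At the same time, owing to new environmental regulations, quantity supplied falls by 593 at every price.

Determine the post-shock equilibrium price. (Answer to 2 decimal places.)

Solve the original market: 30514 - 6p = 3p - 2012, hence p = 3614 and q = 8830.
The new curves are qd = 27279 - 6p (demand) and qs = 3p - 2605 (supply).
Clearing the new market: 27279 - 6p = 3p - 2605, so p = 29884/9 ≈ 3320.4444 and q = 22069/3 ≈ 7356.3333.

3320.44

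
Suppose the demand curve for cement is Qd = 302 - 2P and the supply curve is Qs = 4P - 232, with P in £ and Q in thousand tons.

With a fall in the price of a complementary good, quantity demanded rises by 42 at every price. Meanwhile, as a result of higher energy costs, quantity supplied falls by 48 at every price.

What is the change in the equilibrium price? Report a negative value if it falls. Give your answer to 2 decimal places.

Original equilibrium: 302 - 2P = 4P - 232 gives 534 = 6P, so P = 89 and Q = 124.
With the change applied: demand Qd = 344 - 2P, supply Qs = 4P - 280.
Clearing the new market: 344 - 2P = 4P - 280, so P = 104 and Q = 136.
ΔP = 104 − 89 = +15.00.

+15.00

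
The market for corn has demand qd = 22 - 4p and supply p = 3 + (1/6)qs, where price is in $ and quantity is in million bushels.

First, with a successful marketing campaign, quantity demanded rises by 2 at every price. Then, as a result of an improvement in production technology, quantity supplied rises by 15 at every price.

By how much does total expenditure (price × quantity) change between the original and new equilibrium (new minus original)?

Solve the original market: 22 - 4p = 6p - 18, hence p = 4 and q = 6.
With the change applied: demand qd = 24 - 4p, supply qs = 6p - 3.
Setting them equal: 24 - 4p = 6p - 3 → 27 = 10p, so p = 2.7 and q = 13.2.
Expenditure moves from 4×6 = 24 to 2.7×13.2 = 35.64; change = +11.64.

+11.64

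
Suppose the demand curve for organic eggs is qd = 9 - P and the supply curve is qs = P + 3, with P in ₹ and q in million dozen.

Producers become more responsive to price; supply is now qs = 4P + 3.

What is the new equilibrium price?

1.2

Original equilibrium: 9 - P = P + 3 gives 6 = 2P, so P = 3 and q = 6.
After the shift, demand is qd = 9 - P and supply is qs = 4P + 3.
New equilibrium: 9 - P = 4P + 3 ⇒ 6 = 5P ⇒ P = 1.2, q = 7.8.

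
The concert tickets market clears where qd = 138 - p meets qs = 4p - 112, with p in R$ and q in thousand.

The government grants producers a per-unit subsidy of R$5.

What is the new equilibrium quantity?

Original equilibrium: 138 - p = 4p - 112 gives 250 = 5p, so p = 50 and q = 88.
Since sellers receive the price plus the subsidy, the effective supply curve becomes qs = 4p - 92.
Setting them equal: 138 - p = 4p - 92 → 230 = 5p, so p = 46 and q = 92.

92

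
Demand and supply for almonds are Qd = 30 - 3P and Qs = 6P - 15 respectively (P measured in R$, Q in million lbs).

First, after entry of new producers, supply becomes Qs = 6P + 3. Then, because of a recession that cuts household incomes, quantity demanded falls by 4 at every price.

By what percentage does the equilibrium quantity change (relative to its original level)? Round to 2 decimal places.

Original equilibrium: 30 - 3P = 6P - 15 gives 45 = 9P, so P = 5 and Q = 15.
With the change applied: demand Qd = 26 - 3P, supply Qs = 6P + 3.
Clearing the new market: 26 - 3P = 6P + 3, so P = 23/9 ≈ 2.5556 and Q = 55/3 ≈ 18.3333.
%ΔQ = (18.3333 − 15) / 15 × 100 = +22.22%.

+22.22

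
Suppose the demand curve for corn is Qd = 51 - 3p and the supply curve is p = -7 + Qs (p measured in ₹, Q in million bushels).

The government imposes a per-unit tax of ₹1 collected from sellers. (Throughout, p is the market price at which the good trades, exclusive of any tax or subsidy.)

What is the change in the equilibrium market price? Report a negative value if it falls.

Before the shock: 51 - 3p = p + 7 ⇒ 44 = 4p ⇒ p = 11, Q = 18.
Since sellers keep the price net of the tax, the effective supply curve becomes Qs = p + 6.
Clearing the new market: 51 - 3p = p + 6, so p = 11.25 and Q = 17.25.
Δp = 11.25 − 11 = +0.25.

+0.25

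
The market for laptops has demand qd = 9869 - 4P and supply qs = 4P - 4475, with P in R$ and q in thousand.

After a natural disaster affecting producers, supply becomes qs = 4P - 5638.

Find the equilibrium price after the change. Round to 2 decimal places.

1938.38

Solve the original market: 9869 - 4P = 4P - 4475, hence P = 1793 and q = 2697.
With the change applied: demand qd = 9869 - 4P, supply qs = 4P - 5638.
Setting them equal: 9869 - 4P = 4P - 5638 → 15507 = 8P, so P = 1938.375 and q = 2115.5.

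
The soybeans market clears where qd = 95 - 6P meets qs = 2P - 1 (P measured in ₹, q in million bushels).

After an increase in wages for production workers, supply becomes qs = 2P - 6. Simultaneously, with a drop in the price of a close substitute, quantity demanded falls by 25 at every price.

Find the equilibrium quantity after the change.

13

Solve the original market: 95 - 6P = 2P - 1, hence P = 12 and q = 23.
With the change applied: demand qd = 70 - 6P, supply qs = 2P - 6.
Setting them equal: 70 - 6P = 2P - 6 → 76 = 8P, so P = 9.5 and q = 13.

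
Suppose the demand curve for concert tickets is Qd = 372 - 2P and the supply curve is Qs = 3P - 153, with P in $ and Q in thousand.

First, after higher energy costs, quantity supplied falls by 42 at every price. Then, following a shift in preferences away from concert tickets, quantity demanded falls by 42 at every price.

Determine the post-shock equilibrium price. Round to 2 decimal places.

Before the shock: 372 - 2P = 3P - 153 ⇒ 525 = 5P ⇒ P = 105, Q = 162.
The new curves are Qd = 330 - 2P (demand) and Qs = 3P - 195 (supply).
New equilibrium: 330 - 2P = 3P - 195 ⇒ 525 = 5P ⇒ P = 105, Q = 120.

105.00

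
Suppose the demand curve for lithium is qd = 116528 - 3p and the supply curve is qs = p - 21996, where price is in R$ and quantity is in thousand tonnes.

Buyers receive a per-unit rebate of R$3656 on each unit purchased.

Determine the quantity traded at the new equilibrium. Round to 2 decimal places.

Before the shock: 116528 - 3p = p - 21996 ⇒ 138524 = 4p ⇒ p = 34631, q = 12635.
Since buyers' out-of-pocket price is the market price minus the rebate, the effective demand curve becomes qd = 127496 - 3p.
Setting them equal: 127496 - 3p = p - 21996 → 149492 = 4p, so p = 37373 and q = 15377.

15377.00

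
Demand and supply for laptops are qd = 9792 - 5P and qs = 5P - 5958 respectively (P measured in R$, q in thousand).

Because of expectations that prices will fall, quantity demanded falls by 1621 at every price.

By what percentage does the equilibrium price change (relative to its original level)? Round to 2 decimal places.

Initially, 9792 - 5P = 5P - 5958, so 15750 = 10P and P = 1575, q = 1917.
The new curves are qd = 8171 - 5P (demand) and qs = 5P - 5958 (supply).
Equate the new curves: 8171 - 5P = 5P - 5958, giving 14129 = 10P, P = 1412.9, q = 1106.5.
%ΔP = (1412.9 − 1575) / 1575 × 100 = -10.29%.

-10.29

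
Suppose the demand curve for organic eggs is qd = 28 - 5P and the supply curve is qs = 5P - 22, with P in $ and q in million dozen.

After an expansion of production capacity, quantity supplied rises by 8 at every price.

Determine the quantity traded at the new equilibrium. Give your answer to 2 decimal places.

Initially, 28 - 5P = 5P - 22, so 50 = 10P and P = 5, q = 3.
The shock moves the curves to qd = 28 - 5P and qs = 5P - 14.
Equate the new curves: 28 - 5P = 5P - 14, giving 42 = 10P, P = 4.2, q = 7.

7.00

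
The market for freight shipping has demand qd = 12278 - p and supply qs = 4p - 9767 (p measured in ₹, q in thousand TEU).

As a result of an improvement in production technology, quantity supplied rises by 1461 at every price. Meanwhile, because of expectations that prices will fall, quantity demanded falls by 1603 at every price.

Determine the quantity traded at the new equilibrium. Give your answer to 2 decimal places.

6878.80

Original equilibrium: 12278 - p = 4p - 9767 gives 22045 = 5p, so p = 4409 and q = 7869.
After the shift, demand is qd = 10675 - p and supply is qs = 4p - 8306.
Clearing the new market: 10675 - p = 4p - 8306, so p = 3796.2 and q = 6878.8.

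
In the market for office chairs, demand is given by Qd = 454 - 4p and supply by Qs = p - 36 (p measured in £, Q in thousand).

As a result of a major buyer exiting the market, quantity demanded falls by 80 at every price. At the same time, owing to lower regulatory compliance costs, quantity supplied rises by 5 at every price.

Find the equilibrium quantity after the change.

Initially, 454 - 4p = p - 36, so 490 = 5p and p = 98, Q = 62.
The shock moves the curves to Qd = 374 - 4p and Qs = p - 31.
New equilibrium: 374 - 4p = p - 31 ⇒ 405 = 5p ⇒ p = 81, Q = 50.

50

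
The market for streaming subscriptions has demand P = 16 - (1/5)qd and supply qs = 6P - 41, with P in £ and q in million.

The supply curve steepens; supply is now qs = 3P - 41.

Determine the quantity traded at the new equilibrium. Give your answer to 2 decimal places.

4.38

Before the shock: 80 - 5P = 6P - 41 ⇒ 121 = 11P ⇒ P = 11, q = 25.
The new curves are qd = 80 - 5P (demand) and qs = 3P - 41 (supply).
Equate the new curves: 80 - 5P = 3P - 41, giving 121 = 8P, P = 15.125, q = 4.375.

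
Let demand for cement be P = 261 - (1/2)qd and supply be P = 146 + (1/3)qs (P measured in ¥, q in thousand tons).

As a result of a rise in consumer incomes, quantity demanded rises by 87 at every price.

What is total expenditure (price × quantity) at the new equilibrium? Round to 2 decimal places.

Before the shock: 522 - 2P = 3P - 438 ⇒ 960 = 5P ⇒ P = 192, q = 138.
With the change applied: demand qd = 609 - 2P, supply qs = 3P - 438.
Equate the new curves: 609 - 2P = 3P - 438, giving 1047 = 5P, P = 209.4, q = 190.2.
New expenditure = 209.4 × 190.2 = 39827.88.

39827.88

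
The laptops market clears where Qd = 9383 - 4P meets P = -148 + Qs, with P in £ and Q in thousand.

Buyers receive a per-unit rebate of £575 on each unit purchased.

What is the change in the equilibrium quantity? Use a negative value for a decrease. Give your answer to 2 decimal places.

Solve the original market: 9383 - 4P = P + 148, hence P = 1847 and Q = 1995.
Since buyers' out-of-pocket price is the market price minus the rebate, the effective demand curve becomes Qd = 11683 - 4P.
Setting them equal: 11683 - 4P = P + 148 → 11535 = 5P, so P = 2307 and Q = 2455.
ΔQ = 2455 − 1995 = +460.00.

+460.00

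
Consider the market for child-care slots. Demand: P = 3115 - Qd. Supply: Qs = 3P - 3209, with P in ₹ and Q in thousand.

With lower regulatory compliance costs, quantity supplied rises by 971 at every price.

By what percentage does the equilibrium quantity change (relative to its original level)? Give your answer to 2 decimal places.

+15.82

Original equilibrium: 3115 - P = 3P - 3209 gives 6324 = 4P, so P = 1581 and Q = 1534.
After the shift, demand is Qd = 3115 - P and supply is Qs = 3P - 2238.
New equilibrium: 3115 - P = 3P - 2238 ⇒ 5353 = 4P ⇒ P = 1338.25, Q = 1776.75.
%ΔQ = (1776.75 − 1534) / 1534 × 100 = +15.82%.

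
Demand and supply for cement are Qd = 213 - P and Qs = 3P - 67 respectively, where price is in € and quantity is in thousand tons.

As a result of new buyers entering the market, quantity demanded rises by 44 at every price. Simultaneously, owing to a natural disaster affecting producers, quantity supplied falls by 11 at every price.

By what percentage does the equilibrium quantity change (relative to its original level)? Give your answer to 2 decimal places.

+21.15

Solve the original market: 213 - P = 3P - 67, hence P = 70 and Q = 143.
The shock moves the curves to Qd = 257 - P and Qs = 3P - 78.
Clearing the new market: 257 - P = 3P - 78, so P = 83.75 and Q = 173.25.
%ΔQ = (173.25 − 143) / 143 × 100 = +21.15%.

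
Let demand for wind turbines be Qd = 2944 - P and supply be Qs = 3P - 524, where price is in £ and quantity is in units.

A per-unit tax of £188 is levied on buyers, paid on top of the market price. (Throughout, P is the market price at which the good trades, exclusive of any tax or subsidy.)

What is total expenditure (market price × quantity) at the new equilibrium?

1587520

Initially, 2944 - P = 3P - 524, so 3468 = 4P and P = 867, Q = 2077.
Since buyers pay the price plus the tax, the effective demand curve becomes Qd = 2756 - P.
Clearing the new market: 2756 - P = 3P - 524, so P = 820 and Q = 1936.
New expenditure = 820 × 1936 = 1587520.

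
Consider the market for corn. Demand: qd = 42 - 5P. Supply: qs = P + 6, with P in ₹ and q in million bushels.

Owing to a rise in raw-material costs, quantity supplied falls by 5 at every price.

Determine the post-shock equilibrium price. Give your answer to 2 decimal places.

6.83

Solve the original market: 42 - 5P = P + 6, hence P = 6 and q = 12.
The new curves are qd = 42 - 5P (demand) and qs = P + 1 (supply).
Setting them equal: 42 - 5P = P + 1 → 41 = 6P, so P = 41/6 ≈ 6.8333 and q = 47/6 ≈ 7.8333.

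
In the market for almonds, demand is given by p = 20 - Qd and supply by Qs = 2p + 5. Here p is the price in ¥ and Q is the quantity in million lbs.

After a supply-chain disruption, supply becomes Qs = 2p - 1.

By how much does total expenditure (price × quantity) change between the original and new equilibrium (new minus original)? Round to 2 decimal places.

+16.00

Solve the original market: 20 - p = 2p + 5, hence p = 5 and Q = 15.
With the change applied: demand Qd = 20 - p, supply Qs = 2p - 1.
New equilibrium: 20 - p = 2p - 1 ⇒ 21 = 3p ⇒ p = 7, Q = 13.
Expenditure moves from 5×15 = 75 to 7×13 = 91; change = +16.00.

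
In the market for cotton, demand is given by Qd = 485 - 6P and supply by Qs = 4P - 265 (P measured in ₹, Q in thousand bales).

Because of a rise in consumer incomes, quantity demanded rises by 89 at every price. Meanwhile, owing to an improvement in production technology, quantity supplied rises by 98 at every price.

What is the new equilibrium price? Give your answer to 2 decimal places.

74.10

Before the shock: 485 - 6P = 4P - 265 ⇒ 750 = 10P ⇒ P = 75, Q = 35.
After the shift, demand is Qd = 574 - 6P and supply is Qs = 4P - 167.
Setting them equal: 574 - 6P = 4P - 167 → 741 = 10P, so P = 74.1 and Q = 129.4.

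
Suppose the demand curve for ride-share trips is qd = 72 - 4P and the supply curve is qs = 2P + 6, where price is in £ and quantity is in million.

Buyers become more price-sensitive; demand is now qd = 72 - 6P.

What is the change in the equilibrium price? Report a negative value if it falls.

Original equilibrium: 72 - 4P = 2P + 6 gives 66 = 6P, so P = 11 and q = 28.
The new curves are qd = 72 - 6P (demand) and qs = 2P + 6 (supply).
Setting them equal: 72 - 6P = 2P + 6 → 66 = 8P, so P = 8.25 and q = 22.5.
ΔP = 8.25 − 11 = -2.75.

-2.75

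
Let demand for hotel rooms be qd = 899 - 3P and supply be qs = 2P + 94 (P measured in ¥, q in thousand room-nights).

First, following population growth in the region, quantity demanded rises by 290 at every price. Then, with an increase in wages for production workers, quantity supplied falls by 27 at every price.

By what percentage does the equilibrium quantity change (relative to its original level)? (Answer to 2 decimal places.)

Before the shock: 899 - 3P = 2P + 94 ⇒ 805 = 5P ⇒ P = 161, q = 416.
After the shift, demand is qd = 1189 - 3P and supply is qs = 2P + 67.
Setting them equal: 1189 - 3P = 2P + 67 → 1122 = 5P, so P = 224.4 and q = 515.8.
%Δq = (515.8 − 416) / 416 × 100 = +23.99%.

+23.99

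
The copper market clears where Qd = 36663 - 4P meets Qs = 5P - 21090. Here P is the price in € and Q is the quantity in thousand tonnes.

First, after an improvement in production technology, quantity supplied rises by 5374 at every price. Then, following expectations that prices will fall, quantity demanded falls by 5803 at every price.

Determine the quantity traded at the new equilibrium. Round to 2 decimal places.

10159.56

Before the shock: 36663 - 4P = 5P - 21090 ⇒ 57753 = 9P ⇒ P = 6417, Q = 10995.
The new curves are Qd = 30860 - 4P (demand) and Qs = 5P - 15716 (supply).
Equate the new curves: 30860 - 4P = 5P - 15716, giving 46576 = 9P, P = 46576/9 ≈ 5175.1111, Q = 91436/9 ≈ 10159.5556.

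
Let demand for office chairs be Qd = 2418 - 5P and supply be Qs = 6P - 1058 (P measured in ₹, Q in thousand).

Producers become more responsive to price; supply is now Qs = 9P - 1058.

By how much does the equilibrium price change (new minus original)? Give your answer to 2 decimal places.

Before the shock: 2418 - 5P = 6P - 1058 ⇒ 3476 = 11P ⇒ P = 316, Q = 838.
The shock moves the curves to Qd = 2418 - 5P and Qs = 9P - 1058.
Equate the new curves: 2418 - 5P = 9P - 1058, giving 3476 = 14P, P = 1738/7 ≈ 248.2857, Q = 8236/7 ≈ 1176.5714.
ΔP = 248.2857 − 316 = -67.71.

-67.71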